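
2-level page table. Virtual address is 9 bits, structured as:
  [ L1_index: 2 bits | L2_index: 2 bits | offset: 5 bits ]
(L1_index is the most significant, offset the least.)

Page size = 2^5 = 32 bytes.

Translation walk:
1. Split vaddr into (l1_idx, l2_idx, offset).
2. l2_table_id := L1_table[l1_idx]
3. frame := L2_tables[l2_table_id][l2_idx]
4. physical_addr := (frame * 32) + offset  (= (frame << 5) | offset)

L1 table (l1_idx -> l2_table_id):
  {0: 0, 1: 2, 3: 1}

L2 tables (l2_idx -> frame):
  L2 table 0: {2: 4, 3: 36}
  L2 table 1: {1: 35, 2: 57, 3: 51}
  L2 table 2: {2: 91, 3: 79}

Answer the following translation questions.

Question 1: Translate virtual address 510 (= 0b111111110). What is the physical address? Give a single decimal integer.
Answer: 1662

Derivation:
vaddr = 510 = 0b111111110
Split: l1_idx=3, l2_idx=3, offset=30
L1[3] = 1
L2[1][3] = 51
paddr = 51 * 32 + 30 = 1662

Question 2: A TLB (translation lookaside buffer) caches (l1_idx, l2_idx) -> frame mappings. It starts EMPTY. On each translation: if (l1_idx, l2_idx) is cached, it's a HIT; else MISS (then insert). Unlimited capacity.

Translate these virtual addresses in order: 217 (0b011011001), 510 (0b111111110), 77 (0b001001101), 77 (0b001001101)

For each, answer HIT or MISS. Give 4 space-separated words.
Answer: MISS MISS MISS HIT

Derivation:
vaddr=217: (1,2) not in TLB -> MISS, insert
vaddr=510: (3,3) not in TLB -> MISS, insert
vaddr=77: (0,2) not in TLB -> MISS, insert
vaddr=77: (0,2) in TLB -> HIT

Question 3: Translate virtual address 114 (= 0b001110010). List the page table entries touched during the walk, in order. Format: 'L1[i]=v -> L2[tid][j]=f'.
vaddr = 114 = 0b001110010
Split: l1_idx=0, l2_idx=3, offset=18

Answer: L1[0]=0 -> L2[0][3]=36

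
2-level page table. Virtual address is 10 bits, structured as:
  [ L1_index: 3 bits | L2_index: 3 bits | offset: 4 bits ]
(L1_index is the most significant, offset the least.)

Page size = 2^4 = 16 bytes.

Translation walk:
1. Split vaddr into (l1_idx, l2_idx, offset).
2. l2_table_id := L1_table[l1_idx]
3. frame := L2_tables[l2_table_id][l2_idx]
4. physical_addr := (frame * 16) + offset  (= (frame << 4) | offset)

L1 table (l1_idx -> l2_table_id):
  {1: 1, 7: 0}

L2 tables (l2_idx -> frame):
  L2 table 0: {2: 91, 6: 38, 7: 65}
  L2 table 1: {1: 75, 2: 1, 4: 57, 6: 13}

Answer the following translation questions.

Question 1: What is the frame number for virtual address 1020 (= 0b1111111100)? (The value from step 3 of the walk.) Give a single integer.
vaddr = 1020: l1_idx=7, l2_idx=7
L1[7] = 0; L2[0][7] = 65

Answer: 65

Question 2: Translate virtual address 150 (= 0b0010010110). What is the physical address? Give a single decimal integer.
vaddr = 150 = 0b0010010110
Split: l1_idx=1, l2_idx=1, offset=6
L1[1] = 1
L2[1][1] = 75
paddr = 75 * 16 + 6 = 1206

Answer: 1206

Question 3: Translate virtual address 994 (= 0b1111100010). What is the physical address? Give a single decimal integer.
Answer: 610

Derivation:
vaddr = 994 = 0b1111100010
Split: l1_idx=7, l2_idx=6, offset=2
L1[7] = 0
L2[0][6] = 38
paddr = 38 * 16 + 2 = 610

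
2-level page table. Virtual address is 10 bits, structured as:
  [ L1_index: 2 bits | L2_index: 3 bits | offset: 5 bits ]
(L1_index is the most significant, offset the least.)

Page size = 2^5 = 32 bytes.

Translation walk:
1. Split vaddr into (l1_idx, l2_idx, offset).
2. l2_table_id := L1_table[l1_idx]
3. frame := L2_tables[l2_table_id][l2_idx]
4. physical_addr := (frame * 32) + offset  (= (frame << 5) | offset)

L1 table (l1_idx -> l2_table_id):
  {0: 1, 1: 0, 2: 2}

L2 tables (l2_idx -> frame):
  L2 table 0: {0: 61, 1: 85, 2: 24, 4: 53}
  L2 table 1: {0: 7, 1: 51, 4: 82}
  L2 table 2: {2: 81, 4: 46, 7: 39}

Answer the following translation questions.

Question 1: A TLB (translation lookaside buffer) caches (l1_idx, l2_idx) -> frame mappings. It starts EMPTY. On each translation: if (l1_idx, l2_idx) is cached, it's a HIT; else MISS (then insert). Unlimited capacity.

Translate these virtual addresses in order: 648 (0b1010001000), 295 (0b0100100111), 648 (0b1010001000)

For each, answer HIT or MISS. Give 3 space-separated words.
Answer: MISS MISS HIT

Derivation:
vaddr=648: (2,4) not in TLB -> MISS, insert
vaddr=295: (1,1) not in TLB -> MISS, insert
vaddr=648: (2,4) in TLB -> HIT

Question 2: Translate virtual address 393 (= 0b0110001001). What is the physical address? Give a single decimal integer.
Answer: 1705

Derivation:
vaddr = 393 = 0b0110001001
Split: l1_idx=1, l2_idx=4, offset=9
L1[1] = 0
L2[0][4] = 53
paddr = 53 * 32 + 9 = 1705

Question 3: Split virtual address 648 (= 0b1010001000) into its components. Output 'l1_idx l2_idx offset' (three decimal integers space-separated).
vaddr = 648 = 0b1010001000
  top 2 bits -> l1_idx = 2
  next 3 bits -> l2_idx = 4
  bottom 5 bits -> offset = 8

Answer: 2 4 8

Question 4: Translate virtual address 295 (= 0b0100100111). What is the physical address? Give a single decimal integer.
vaddr = 295 = 0b0100100111
Split: l1_idx=1, l2_idx=1, offset=7
L1[1] = 0
L2[0][1] = 85
paddr = 85 * 32 + 7 = 2727

Answer: 2727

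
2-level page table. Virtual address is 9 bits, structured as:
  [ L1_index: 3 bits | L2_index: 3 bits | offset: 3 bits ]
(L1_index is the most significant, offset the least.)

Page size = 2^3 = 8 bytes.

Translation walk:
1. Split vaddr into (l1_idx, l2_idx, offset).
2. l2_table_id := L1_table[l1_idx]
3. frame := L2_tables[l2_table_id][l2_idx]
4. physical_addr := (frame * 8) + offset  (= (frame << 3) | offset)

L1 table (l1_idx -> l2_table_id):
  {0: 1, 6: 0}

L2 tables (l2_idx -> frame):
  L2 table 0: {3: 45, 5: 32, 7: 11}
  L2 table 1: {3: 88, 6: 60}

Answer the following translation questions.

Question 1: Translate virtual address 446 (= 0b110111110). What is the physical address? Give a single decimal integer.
vaddr = 446 = 0b110111110
Split: l1_idx=6, l2_idx=7, offset=6
L1[6] = 0
L2[0][7] = 11
paddr = 11 * 8 + 6 = 94

Answer: 94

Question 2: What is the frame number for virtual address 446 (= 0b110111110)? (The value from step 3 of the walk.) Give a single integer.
vaddr = 446: l1_idx=6, l2_idx=7
L1[6] = 0; L2[0][7] = 11

Answer: 11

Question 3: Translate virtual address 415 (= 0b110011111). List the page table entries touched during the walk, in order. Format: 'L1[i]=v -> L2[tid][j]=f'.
Answer: L1[6]=0 -> L2[0][3]=45

Derivation:
vaddr = 415 = 0b110011111
Split: l1_idx=6, l2_idx=3, offset=7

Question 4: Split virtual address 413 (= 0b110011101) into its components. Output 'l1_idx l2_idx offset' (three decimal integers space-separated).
vaddr = 413 = 0b110011101
  top 3 bits -> l1_idx = 6
  next 3 bits -> l2_idx = 3
  bottom 3 bits -> offset = 5

Answer: 6 3 5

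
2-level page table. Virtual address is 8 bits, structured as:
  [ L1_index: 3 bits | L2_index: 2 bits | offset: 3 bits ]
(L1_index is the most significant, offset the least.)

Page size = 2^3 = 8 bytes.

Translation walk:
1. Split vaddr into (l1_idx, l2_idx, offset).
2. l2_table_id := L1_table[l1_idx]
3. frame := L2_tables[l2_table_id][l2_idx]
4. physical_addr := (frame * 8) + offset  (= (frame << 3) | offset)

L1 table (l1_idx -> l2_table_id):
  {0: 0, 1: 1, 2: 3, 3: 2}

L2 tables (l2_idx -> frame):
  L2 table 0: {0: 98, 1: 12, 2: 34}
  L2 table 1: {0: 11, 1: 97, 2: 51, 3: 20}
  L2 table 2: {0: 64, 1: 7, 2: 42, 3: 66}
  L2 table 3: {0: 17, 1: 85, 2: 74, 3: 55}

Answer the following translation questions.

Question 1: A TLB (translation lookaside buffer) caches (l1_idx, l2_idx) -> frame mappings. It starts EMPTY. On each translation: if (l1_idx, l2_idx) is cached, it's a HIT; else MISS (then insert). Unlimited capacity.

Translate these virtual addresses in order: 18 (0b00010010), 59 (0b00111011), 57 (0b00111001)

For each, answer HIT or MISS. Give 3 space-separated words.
vaddr=18: (0,2) not in TLB -> MISS, insert
vaddr=59: (1,3) not in TLB -> MISS, insert
vaddr=57: (1,3) in TLB -> HIT

Answer: MISS MISS HIT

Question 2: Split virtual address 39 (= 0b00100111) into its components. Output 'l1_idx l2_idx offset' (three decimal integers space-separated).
Answer: 1 0 7

Derivation:
vaddr = 39 = 0b00100111
  top 3 bits -> l1_idx = 1
  next 2 bits -> l2_idx = 0
  bottom 3 bits -> offset = 7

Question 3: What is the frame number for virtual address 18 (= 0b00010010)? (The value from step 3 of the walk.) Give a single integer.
Answer: 34

Derivation:
vaddr = 18: l1_idx=0, l2_idx=2
L1[0] = 0; L2[0][2] = 34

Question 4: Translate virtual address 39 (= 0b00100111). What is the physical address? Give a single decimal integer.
Answer: 95

Derivation:
vaddr = 39 = 0b00100111
Split: l1_idx=1, l2_idx=0, offset=7
L1[1] = 1
L2[1][0] = 11
paddr = 11 * 8 + 7 = 95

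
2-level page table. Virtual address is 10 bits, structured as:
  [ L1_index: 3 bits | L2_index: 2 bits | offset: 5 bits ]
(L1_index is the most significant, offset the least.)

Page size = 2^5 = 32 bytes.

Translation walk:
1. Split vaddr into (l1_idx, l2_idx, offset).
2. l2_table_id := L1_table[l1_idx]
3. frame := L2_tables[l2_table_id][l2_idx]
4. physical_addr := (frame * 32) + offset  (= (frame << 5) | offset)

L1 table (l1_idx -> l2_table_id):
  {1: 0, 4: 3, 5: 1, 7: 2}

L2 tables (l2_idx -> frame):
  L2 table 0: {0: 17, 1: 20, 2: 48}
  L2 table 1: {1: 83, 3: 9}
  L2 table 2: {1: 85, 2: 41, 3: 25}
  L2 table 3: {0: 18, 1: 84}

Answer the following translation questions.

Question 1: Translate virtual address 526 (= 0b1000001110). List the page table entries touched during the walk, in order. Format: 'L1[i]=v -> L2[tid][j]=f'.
Answer: L1[4]=3 -> L2[3][0]=18

Derivation:
vaddr = 526 = 0b1000001110
Split: l1_idx=4, l2_idx=0, offset=14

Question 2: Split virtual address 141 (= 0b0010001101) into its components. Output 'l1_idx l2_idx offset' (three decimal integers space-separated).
vaddr = 141 = 0b0010001101
  top 3 bits -> l1_idx = 1
  next 2 bits -> l2_idx = 0
  bottom 5 bits -> offset = 13

Answer: 1 0 13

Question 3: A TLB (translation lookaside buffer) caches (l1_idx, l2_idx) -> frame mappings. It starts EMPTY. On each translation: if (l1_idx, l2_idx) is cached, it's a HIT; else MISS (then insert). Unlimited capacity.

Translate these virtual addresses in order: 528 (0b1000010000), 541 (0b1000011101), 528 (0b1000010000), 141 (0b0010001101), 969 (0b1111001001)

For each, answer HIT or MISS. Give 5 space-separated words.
Answer: MISS HIT HIT MISS MISS

Derivation:
vaddr=528: (4,0) not in TLB -> MISS, insert
vaddr=541: (4,0) in TLB -> HIT
vaddr=528: (4,0) in TLB -> HIT
vaddr=141: (1,0) not in TLB -> MISS, insert
vaddr=969: (7,2) not in TLB -> MISS, insert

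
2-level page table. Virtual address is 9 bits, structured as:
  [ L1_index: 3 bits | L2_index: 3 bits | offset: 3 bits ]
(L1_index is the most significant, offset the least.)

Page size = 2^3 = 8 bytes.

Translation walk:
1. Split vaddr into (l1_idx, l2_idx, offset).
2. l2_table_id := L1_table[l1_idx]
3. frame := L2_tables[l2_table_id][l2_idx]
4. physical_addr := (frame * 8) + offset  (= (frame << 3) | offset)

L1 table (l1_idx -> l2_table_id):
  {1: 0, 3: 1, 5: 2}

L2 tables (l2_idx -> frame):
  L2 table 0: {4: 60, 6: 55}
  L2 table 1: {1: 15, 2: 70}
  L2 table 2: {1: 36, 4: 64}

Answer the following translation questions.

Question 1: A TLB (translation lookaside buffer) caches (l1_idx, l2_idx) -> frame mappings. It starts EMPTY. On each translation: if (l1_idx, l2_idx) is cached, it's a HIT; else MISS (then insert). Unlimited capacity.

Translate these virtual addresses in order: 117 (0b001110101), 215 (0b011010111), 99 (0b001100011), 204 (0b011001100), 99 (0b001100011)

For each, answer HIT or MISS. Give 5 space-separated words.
vaddr=117: (1,6) not in TLB -> MISS, insert
vaddr=215: (3,2) not in TLB -> MISS, insert
vaddr=99: (1,4) not in TLB -> MISS, insert
vaddr=204: (3,1) not in TLB -> MISS, insert
vaddr=99: (1,4) in TLB -> HIT

Answer: MISS MISS MISS MISS HIT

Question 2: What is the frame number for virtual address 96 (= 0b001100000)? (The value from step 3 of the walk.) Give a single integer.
Answer: 60

Derivation:
vaddr = 96: l1_idx=1, l2_idx=4
L1[1] = 0; L2[0][4] = 60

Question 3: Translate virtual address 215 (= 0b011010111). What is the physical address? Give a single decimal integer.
vaddr = 215 = 0b011010111
Split: l1_idx=3, l2_idx=2, offset=7
L1[3] = 1
L2[1][2] = 70
paddr = 70 * 8 + 7 = 567

Answer: 567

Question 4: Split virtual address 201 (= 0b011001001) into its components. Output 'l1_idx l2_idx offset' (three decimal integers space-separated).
vaddr = 201 = 0b011001001
  top 3 bits -> l1_idx = 3
  next 3 bits -> l2_idx = 1
  bottom 3 bits -> offset = 1

Answer: 3 1 1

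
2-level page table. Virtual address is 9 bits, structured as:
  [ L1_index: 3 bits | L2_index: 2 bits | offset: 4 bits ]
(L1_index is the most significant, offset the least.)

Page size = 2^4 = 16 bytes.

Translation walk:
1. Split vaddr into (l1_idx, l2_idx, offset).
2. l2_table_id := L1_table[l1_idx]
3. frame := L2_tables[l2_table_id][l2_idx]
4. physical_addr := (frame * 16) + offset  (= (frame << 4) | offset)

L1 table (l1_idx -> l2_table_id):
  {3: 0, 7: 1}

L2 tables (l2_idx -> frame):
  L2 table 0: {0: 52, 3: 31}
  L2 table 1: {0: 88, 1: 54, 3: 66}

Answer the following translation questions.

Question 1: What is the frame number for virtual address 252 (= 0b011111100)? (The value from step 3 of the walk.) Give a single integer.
Answer: 31

Derivation:
vaddr = 252: l1_idx=3, l2_idx=3
L1[3] = 0; L2[0][3] = 31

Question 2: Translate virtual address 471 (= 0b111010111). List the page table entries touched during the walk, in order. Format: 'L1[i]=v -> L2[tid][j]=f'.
Answer: L1[7]=1 -> L2[1][1]=54

Derivation:
vaddr = 471 = 0b111010111
Split: l1_idx=7, l2_idx=1, offset=7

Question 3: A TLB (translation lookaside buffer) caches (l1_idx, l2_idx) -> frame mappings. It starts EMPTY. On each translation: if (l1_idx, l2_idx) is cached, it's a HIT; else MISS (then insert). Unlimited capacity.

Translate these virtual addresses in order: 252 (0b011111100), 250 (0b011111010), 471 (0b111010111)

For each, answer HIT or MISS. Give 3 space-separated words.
vaddr=252: (3,3) not in TLB -> MISS, insert
vaddr=250: (3,3) in TLB -> HIT
vaddr=471: (7,1) not in TLB -> MISS, insert

Answer: MISS HIT MISS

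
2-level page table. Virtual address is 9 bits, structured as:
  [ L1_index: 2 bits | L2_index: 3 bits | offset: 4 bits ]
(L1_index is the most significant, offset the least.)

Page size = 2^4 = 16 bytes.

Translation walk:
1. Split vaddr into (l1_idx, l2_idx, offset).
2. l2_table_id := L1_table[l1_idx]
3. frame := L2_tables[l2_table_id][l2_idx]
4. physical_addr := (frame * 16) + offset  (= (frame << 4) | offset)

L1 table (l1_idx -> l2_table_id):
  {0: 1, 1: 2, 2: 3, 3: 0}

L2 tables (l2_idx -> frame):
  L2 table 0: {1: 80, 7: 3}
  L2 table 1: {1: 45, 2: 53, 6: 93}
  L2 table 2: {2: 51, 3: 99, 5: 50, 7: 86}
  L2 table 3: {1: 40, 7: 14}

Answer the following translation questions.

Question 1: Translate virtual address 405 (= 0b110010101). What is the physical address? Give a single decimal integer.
Answer: 1285

Derivation:
vaddr = 405 = 0b110010101
Split: l1_idx=3, l2_idx=1, offset=5
L1[3] = 0
L2[0][1] = 80
paddr = 80 * 16 + 5 = 1285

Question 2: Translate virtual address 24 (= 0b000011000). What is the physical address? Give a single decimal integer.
Answer: 728

Derivation:
vaddr = 24 = 0b000011000
Split: l1_idx=0, l2_idx=1, offset=8
L1[0] = 1
L2[1][1] = 45
paddr = 45 * 16 + 8 = 728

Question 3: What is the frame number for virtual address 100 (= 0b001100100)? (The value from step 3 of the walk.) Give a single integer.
vaddr = 100: l1_idx=0, l2_idx=6
L1[0] = 1; L2[1][6] = 93

Answer: 93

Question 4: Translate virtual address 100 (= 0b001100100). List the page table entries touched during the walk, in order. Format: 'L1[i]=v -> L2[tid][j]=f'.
vaddr = 100 = 0b001100100
Split: l1_idx=0, l2_idx=6, offset=4

Answer: L1[0]=1 -> L2[1][6]=93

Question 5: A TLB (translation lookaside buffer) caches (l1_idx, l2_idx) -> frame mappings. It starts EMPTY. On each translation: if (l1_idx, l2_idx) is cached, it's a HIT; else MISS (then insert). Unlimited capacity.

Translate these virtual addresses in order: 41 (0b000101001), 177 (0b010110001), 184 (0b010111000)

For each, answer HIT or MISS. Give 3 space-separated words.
Answer: MISS MISS HIT

Derivation:
vaddr=41: (0,2) not in TLB -> MISS, insert
vaddr=177: (1,3) not in TLB -> MISS, insert
vaddr=184: (1,3) in TLB -> HIT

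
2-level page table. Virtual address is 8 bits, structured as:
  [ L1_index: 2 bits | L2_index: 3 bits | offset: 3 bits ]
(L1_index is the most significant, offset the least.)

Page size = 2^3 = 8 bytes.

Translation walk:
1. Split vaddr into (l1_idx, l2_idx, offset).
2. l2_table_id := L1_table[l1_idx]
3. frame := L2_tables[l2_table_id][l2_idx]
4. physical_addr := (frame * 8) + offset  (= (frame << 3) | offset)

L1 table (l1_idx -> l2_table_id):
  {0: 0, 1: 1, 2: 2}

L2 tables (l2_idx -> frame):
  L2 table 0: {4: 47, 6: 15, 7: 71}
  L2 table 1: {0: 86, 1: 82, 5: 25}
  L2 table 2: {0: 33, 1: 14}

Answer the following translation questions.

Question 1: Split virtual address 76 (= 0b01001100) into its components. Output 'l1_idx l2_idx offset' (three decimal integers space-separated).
Answer: 1 1 4

Derivation:
vaddr = 76 = 0b01001100
  top 2 bits -> l1_idx = 1
  next 3 bits -> l2_idx = 1
  bottom 3 bits -> offset = 4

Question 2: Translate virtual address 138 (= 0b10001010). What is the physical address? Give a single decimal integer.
vaddr = 138 = 0b10001010
Split: l1_idx=2, l2_idx=1, offset=2
L1[2] = 2
L2[2][1] = 14
paddr = 14 * 8 + 2 = 114

Answer: 114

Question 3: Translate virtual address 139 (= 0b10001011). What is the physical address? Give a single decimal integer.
Answer: 115

Derivation:
vaddr = 139 = 0b10001011
Split: l1_idx=2, l2_idx=1, offset=3
L1[2] = 2
L2[2][1] = 14
paddr = 14 * 8 + 3 = 115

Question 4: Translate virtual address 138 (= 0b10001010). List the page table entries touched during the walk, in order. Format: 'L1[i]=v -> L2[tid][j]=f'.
Answer: L1[2]=2 -> L2[2][1]=14

Derivation:
vaddr = 138 = 0b10001010
Split: l1_idx=2, l2_idx=1, offset=2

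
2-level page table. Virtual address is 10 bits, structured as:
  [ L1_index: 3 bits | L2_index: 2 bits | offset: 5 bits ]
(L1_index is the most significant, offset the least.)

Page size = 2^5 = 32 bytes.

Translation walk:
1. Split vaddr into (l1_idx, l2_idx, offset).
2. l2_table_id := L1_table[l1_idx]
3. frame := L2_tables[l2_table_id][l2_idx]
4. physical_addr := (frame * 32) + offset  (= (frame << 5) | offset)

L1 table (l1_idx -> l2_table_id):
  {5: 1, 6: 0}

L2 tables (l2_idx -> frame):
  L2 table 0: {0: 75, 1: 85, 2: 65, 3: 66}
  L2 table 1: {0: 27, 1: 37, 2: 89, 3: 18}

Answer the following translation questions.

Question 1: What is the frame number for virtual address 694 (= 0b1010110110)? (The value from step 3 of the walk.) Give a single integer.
Answer: 37

Derivation:
vaddr = 694: l1_idx=5, l2_idx=1
L1[5] = 1; L2[1][1] = 37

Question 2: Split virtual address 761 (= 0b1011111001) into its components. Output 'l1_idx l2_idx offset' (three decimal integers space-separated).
vaddr = 761 = 0b1011111001
  top 3 bits -> l1_idx = 5
  next 2 bits -> l2_idx = 3
  bottom 5 bits -> offset = 25

Answer: 5 3 25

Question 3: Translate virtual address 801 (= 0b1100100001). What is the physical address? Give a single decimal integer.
vaddr = 801 = 0b1100100001
Split: l1_idx=6, l2_idx=1, offset=1
L1[6] = 0
L2[0][1] = 85
paddr = 85 * 32 + 1 = 2721

Answer: 2721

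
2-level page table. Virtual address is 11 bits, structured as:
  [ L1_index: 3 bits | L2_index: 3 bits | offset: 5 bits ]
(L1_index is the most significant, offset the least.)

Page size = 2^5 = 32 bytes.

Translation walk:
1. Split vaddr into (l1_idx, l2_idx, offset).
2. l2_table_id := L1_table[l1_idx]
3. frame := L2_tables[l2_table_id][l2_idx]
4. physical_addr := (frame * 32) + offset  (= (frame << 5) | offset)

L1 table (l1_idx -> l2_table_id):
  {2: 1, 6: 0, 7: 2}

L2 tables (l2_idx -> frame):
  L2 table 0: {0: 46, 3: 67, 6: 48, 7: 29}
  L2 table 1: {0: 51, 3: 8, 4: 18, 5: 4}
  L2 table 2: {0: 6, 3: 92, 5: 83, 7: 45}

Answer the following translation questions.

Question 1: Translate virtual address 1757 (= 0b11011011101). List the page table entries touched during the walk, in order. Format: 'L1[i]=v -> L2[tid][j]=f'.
Answer: L1[6]=0 -> L2[0][6]=48

Derivation:
vaddr = 1757 = 0b11011011101
Split: l1_idx=6, l2_idx=6, offset=29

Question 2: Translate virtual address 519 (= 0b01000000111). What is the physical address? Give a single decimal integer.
Answer: 1639

Derivation:
vaddr = 519 = 0b01000000111
Split: l1_idx=2, l2_idx=0, offset=7
L1[2] = 1
L2[1][0] = 51
paddr = 51 * 32 + 7 = 1639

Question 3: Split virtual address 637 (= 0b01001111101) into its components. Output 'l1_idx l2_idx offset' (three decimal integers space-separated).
Answer: 2 3 29

Derivation:
vaddr = 637 = 0b01001111101
  top 3 bits -> l1_idx = 2
  next 3 bits -> l2_idx = 3
  bottom 5 bits -> offset = 29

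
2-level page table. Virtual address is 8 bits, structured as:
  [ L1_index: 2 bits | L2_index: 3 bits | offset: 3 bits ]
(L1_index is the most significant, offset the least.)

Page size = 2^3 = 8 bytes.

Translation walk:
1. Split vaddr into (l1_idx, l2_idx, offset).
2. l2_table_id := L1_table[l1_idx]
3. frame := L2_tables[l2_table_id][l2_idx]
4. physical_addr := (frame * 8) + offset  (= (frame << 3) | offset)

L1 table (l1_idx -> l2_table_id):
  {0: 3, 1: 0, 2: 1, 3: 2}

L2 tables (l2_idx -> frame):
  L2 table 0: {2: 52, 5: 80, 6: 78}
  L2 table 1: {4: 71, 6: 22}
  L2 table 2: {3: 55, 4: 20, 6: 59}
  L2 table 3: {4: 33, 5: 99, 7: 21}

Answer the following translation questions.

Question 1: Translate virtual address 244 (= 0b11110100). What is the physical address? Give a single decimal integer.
vaddr = 244 = 0b11110100
Split: l1_idx=3, l2_idx=6, offset=4
L1[3] = 2
L2[2][6] = 59
paddr = 59 * 8 + 4 = 476

Answer: 476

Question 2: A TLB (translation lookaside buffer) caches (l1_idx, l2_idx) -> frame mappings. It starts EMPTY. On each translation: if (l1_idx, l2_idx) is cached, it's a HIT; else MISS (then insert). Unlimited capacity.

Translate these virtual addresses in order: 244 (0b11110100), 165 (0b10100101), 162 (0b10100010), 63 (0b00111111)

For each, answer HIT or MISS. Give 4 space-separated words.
vaddr=244: (3,6) not in TLB -> MISS, insert
vaddr=165: (2,4) not in TLB -> MISS, insert
vaddr=162: (2,4) in TLB -> HIT
vaddr=63: (0,7) not in TLB -> MISS, insert

Answer: MISS MISS HIT MISS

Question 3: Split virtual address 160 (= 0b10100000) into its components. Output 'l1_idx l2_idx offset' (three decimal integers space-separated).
Answer: 2 4 0

Derivation:
vaddr = 160 = 0b10100000
  top 2 bits -> l1_idx = 2
  next 3 bits -> l2_idx = 4
  bottom 3 bits -> offset = 0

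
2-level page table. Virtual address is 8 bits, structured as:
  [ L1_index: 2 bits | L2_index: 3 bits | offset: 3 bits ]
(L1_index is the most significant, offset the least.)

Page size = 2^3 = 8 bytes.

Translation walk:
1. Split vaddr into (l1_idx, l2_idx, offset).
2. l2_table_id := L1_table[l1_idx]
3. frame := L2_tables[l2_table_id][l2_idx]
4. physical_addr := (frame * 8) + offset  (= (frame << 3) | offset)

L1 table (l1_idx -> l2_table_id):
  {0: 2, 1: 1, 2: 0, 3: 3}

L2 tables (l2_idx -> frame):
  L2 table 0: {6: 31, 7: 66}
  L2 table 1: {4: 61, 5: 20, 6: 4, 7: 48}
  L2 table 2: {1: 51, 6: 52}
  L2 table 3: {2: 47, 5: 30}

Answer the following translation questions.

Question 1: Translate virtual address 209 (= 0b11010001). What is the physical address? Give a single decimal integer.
Answer: 377

Derivation:
vaddr = 209 = 0b11010001
Split: l1_idx=3, l2_idx=2, offset=1
L1[3] = 3
L2[3][2] = 47
paddr = 47 * 8 + 1 = 377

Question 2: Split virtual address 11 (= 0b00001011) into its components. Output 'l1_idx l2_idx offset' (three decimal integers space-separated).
Answer: 0 1 3

Derivation:
vaddr = 11 = 0b00001011
  top 2 bits -> l1_idx = 0
  next 3 bits -> l2_idx = 1
  bottom 3 bits -> offset = 3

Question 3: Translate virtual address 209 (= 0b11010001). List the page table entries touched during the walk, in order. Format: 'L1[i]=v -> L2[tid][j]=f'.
Answer: L1[3]=3 -> L2[3][2]=47

Derivation:
vaddr = 209 = 0b11010001
Split: l1_idx=3, l2_idx=2, offset=1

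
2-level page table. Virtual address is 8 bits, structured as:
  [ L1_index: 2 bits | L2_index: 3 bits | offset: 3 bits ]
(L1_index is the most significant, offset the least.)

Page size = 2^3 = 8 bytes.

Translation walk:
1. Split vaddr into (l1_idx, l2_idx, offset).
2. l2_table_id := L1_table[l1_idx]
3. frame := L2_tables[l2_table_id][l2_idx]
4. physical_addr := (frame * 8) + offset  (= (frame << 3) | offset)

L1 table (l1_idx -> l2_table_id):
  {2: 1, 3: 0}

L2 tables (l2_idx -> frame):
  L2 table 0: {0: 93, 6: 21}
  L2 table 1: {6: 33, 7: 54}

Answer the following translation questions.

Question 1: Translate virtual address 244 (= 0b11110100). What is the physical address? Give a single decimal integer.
vaddr = 244 = 0b11110100
Split: l1_idx=3, l2_idx=6, offset=4
L1[3] = 0
L2[0][6] = 21
paddr = 21 * 8 + 4 = 172

Answer: 172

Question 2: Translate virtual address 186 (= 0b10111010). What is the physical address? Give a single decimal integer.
Answer: 434

Derivation:
vaddr = 186 = 0b10111010
Split: l1_idx=2, l2_idx=7, offset=2
L1[2] = 1
L2[1][7] = 54
paddr = 54 * 8 + 2 = 434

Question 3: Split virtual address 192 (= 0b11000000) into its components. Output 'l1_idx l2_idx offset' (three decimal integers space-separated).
Answer: 3 0 0

Derivation:
vaddr = 192 = 0b11000000
  top 2 bits -> l1_idx = 3
  next 3 bits -> l2_idx = 0
  bottom 3 bits -> offset = 0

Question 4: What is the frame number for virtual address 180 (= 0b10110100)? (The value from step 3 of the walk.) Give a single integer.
vaddr = 180: l1_idx=2, l2_idx=6
L1[2] = 1; L2[1][6] = 33

Answer: 33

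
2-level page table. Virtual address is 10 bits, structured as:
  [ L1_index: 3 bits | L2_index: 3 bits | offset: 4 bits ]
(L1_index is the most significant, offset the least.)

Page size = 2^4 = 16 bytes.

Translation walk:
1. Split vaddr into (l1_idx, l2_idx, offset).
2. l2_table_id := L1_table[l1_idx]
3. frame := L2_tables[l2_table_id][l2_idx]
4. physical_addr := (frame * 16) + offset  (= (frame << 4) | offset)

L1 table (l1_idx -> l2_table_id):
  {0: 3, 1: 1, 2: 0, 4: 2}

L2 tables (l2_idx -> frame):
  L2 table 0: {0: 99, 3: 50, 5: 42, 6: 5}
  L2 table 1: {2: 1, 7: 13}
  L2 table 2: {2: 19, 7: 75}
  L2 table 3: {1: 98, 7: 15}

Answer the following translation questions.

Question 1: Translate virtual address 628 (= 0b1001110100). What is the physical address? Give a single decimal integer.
Answer: 1204

Derivation:
vaddr = 628 = 0b1001110100
Split: l1_idx=4, l2_idx=7, offset=4
L1[4] = 2
L2[2][7] = 75
paddr = 75 * 16 + 4 = 1204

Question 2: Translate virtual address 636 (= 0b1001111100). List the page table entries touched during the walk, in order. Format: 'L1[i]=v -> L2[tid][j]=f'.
vaddr = 636 = 0b1001111100
Split: l1_idx=4, l2_idx=7, offset=12

Answer: L1[4]=2 -> L2[2][7]=75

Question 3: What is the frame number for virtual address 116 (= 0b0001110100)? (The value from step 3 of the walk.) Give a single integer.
vaddr = 116: l1_idx=0, l2_idx=7
L1[0] = 3; L2[3][7] = 15

Answer: 15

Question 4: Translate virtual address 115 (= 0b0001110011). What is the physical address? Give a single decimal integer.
vaddr = 115 = 0b0001110011
Split: l1_idx=0, l2_idx=7, offset=3
L1[0] = 3
L2[3][7] = 15
paddr = 15 * 16 + 3 = 243

Answer: 243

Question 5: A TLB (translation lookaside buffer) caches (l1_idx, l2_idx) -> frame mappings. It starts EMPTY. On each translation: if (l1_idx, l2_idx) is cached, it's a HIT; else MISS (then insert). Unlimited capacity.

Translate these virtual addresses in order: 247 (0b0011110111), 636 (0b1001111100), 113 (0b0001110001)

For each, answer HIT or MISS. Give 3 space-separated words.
Answer: MISS MISS MISS

Derivation:
vaddr=247: (1,7) not in TLB -> MISS, insert
vaddr=636: (4,7) not in TLB -> MISS, insert
vaddr=113: (0,7) not in TLB -> MISS, insert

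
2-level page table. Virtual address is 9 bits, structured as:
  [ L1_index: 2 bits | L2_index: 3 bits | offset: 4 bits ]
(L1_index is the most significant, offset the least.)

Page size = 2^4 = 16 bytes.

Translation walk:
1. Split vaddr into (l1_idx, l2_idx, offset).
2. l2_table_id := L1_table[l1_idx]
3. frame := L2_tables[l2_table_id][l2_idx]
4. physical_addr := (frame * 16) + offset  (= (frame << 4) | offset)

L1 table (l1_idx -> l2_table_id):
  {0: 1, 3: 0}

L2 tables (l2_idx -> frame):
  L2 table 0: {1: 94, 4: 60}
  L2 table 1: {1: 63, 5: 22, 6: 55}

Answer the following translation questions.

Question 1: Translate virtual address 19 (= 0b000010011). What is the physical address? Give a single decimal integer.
Answer: 1011

Derivation:
vaddr = 19 = 0b000010011
Split: l1_idx=0, l2_idx=1, offset=3
L1[0] = 1
L2[1][1] = 63
paddr = 63 * 16 + 3 = 1011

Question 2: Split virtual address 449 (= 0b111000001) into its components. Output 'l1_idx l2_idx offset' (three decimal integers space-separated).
Answer: 3 4 1

Derivation:
vaddr = 449 = 0b111000001
  top 2 bits -> l1_idx = 3
  next 3 bits -> l2_idx = 4
  bottom 4 bits -> offset = 1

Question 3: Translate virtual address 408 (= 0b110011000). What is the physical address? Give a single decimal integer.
vaddr = 408 = 0b110011000
Split: l1_idx=3, l2_idx=1, offset=8
L1[3] = 0
L2[0][1] = 94
paddr = 94 * 16 + 8 = 1512

Answer: 1512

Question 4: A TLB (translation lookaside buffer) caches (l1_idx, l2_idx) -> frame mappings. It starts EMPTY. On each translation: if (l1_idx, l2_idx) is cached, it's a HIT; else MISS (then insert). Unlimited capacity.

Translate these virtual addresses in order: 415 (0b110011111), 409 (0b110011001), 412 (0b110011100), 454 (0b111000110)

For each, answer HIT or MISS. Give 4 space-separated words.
vaddr=415: (3,1) not in TLB -> MISS, insert
vaddr=409: (3,1) in TLB -> HIT
vaddr=412: (3,1) in TLB -> HIT
vaddr=454: (3,4) not in TLB -> MISS, insert

Answer: MISS HIT HIT MISS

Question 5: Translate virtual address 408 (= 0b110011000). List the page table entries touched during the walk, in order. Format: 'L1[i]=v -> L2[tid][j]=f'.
Answer: L1[3]=0 -> L2[0][1]=94

Derivation:
vaddr = 408 = 0b110011000
Split: l1_idx=3, l2_idx=1, offset=8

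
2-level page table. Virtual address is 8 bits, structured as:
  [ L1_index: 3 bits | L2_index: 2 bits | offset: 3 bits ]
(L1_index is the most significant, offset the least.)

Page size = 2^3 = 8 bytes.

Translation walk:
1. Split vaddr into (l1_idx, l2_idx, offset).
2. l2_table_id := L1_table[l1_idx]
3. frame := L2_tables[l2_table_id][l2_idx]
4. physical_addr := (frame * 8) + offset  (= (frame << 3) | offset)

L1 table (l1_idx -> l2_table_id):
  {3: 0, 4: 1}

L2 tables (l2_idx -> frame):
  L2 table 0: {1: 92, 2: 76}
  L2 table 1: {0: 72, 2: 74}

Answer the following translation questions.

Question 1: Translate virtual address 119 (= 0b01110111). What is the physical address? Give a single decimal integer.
Answer: 615

Derivation:
vaddr = 119 = 0b01110111
Split: l1_idx=3, l2_idx=2, offset=7
L1[3] = 0
L2[0][2] = 76
paddr = 76 * 8 + 7 = 615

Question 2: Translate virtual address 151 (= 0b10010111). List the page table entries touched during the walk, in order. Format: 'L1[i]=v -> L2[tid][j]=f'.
vaddr = 151 = 0b10010111
Split: l1_idx=4, l2_idx=2, offset=7

Answer: L1[4]=1 -> L2[1][2]=74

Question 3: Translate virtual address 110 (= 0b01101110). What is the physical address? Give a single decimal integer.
vaddr = 110 = 0b01101110
Split: l1_idx=3, l2_idx=1, offset=6
L1[3] = 0
L2[0][1] = 92
paddr = 92 * 8 + 6 = 742

Answer: 742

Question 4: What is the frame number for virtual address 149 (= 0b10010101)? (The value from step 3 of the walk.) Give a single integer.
Answer: 74

Derivation:
vaddr = 149: l1_idx=4, l2_idx=2
L1[4] = 1; L2[1][2] = 74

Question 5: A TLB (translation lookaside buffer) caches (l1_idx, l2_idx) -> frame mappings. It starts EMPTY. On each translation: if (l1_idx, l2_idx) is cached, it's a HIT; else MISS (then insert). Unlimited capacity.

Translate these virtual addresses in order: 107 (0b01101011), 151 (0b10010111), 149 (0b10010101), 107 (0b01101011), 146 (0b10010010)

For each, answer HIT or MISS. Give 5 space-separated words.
Answer: MISS MISS HIT HIT HIT

Derivation:
vaddr=107: (3,1) not in TLB -> MISS, insert
vaddr=151: (4,2) not in TLB -> MISS, insert
vaddr=149: (4,2) in TLB -> HIT
vaddr=107: (3,1) in TLB -> HIT
vaddr=146: (4,2) in TLB -> HIT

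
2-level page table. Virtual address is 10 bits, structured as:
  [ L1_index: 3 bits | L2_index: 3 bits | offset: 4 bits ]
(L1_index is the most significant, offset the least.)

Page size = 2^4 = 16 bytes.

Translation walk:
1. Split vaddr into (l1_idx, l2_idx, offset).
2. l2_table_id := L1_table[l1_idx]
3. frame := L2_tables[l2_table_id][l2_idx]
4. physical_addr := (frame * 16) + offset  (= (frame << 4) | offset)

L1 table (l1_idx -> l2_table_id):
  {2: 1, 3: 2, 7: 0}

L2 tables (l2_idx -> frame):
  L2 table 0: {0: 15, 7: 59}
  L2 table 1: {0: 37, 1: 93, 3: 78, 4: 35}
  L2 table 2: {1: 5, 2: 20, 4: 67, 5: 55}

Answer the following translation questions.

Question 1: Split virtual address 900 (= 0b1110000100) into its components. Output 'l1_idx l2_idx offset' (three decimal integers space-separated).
vaddr = 900 = 0b1110000100
  top 3 bits -> l1_idx = 7
  next 3 bits -> l2_idx = 0
  bottom 4 bits -> offset = 4

Answer: 7 0 4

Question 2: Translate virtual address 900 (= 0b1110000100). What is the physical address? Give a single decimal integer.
vaddr = 900 = 0b1110000100
Split: l1_idx=7, l2_idx=0, offset=4
L1[7] = 0
L2[0][0] = 15
paddr = 15 * 16 + 4 = 244

Answer: 244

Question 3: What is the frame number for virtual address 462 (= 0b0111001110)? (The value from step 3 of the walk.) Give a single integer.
vaddr = 462: l1_idx=3, l2_idx=4
L1[3] = 2; L2[2][4] = 67

Answer: 67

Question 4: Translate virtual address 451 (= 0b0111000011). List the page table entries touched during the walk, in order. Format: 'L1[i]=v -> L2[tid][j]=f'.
vaddr = 451 = 0b0111000011
Split: l1_idx=3, l2_idx=4, offset=3

Answer: L1[3]=2 -> L2[2][4]=67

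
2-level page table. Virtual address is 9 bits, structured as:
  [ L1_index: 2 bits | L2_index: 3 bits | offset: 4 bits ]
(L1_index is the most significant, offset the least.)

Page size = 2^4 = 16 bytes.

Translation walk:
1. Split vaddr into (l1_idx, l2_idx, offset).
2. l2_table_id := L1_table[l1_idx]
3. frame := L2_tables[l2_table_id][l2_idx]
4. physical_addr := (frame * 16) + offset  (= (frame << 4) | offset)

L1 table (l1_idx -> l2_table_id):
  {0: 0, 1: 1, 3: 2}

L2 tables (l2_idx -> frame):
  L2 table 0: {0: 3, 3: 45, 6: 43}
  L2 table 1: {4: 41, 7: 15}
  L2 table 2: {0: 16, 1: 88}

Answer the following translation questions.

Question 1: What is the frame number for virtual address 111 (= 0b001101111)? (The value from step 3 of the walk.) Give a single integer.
vaddr = 111: l1_idx=0, l2_idx=6
L1[0] = 0; L2[0][6] = 43

Answer: 43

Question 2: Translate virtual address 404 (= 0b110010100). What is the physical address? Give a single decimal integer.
vaddr = 404 = 0b110010100
Split: l1_idx=3, l2_idx=1, offset=4
L1[3] = 2
L2[2][1] = 88
paddr = 88 * 16 + 4 = 1412

Answer: 1412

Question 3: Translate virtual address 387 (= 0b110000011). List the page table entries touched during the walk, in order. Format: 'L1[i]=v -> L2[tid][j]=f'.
Answer: L1[3]=2 -> L2[2][0]=16

Derivation:
vaddr = 387 = 0b110000011
Split: l1_idx=3, l2_idx=0, offset=3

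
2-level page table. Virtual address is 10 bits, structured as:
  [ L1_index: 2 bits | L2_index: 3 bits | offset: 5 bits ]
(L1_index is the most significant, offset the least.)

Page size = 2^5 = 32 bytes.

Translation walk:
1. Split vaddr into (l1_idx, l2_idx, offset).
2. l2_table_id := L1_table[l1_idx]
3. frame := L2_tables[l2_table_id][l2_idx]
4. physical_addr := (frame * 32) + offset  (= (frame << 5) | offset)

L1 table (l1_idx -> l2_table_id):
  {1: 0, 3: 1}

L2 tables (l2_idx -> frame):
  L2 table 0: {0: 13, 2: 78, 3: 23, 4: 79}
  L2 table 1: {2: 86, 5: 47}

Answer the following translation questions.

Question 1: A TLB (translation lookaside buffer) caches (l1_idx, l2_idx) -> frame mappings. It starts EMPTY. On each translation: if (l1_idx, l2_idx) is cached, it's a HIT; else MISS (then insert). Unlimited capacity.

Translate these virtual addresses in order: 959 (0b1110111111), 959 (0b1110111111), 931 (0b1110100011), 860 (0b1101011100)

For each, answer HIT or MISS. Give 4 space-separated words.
vaddr=959: (3,5) not in TLB -> MISS, insert
vaddr=959: (3,5) in TLB -> HIT
vaddr=931: (3,5) in TLB -> HIT
vaddr=860: (3,2) not in TLB -> MISS, insert

Answer: MISS HIT HIT MISS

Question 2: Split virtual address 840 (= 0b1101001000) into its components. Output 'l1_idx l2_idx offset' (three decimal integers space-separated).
vaddr = 840 = 0b1101001000
  top 2 bits -> l1_idx = 3
  next 3 bits -> l2_idx = 2
  bottom 5 bits -> offset = 8

Answer: 3 2 8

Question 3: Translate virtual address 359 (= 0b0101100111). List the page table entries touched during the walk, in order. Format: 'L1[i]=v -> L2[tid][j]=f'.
vaddr = 359 = 0b0101100111
Split: l1_idx=1, l2_idx=3, offset=7

Answer: L1[1]=0 -> L2[0][3]=23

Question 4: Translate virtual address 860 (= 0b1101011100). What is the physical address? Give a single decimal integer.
Answer: 2780

Derivation:
vaddr = 860 = 0b1101011100
Split: l1_idx=3, l2_idx=2, offset=28
L1[3] = 1
L2[1][2] = 86
paddr = 86 * 32 + 28 = 2780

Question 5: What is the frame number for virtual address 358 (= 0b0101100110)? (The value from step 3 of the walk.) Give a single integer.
vaddr = 358: l1_idx=1, l2_idx=3
L1[1] = 0; L2[0][3] = 23

Answer: 23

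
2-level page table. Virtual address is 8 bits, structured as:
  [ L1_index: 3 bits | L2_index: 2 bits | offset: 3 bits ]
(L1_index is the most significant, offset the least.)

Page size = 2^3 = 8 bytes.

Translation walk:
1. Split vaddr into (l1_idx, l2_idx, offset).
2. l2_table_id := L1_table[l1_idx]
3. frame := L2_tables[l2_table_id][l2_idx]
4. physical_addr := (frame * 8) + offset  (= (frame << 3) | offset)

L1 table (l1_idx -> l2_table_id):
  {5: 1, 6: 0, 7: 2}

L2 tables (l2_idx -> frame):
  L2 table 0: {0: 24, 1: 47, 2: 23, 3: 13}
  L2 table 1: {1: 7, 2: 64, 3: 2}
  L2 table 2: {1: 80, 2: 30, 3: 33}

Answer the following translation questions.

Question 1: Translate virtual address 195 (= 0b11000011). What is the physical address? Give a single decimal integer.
Answer: 195

Derivation:
vaddr = 195 = 0b11000011
Split: l1_idx=6, l2_idx=0, offset=3
L1[6] = 0
L2[0][0] = 24
paddr = 24 * 8 + 3 = 195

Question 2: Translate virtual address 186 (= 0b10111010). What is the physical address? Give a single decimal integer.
vaddr = 186 = 0b10111010
Split: l1_idx=5, l2_idx=3, offset=2
L1[5] = 1
L2[1][3] = 2
paddr = 2 * 8 + 2 = 18

Answer: 18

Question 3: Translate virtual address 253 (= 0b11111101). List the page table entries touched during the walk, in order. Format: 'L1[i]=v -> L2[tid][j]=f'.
vaddr = 253 = 0b11111101
Split: l1_idx=7, l2_idx=3, offset=5

Answer: L1[7]=2 -> L2[2][3]=33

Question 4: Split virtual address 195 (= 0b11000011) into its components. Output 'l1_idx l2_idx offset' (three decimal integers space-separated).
vaddr = 195 = 0b11000011
  top 3 bits -> l1_idx = 6
  next 2 bits -> l2_idx = 0
  bottom 3 bits -> offset = 3

Answer: 6 0 3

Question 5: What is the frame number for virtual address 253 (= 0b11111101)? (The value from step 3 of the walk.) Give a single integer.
Answer: 33

Derivation:
vaddr = 253: l1_idx=7, l2_idx=3
L1[7] = 2; L2[2][3] = 33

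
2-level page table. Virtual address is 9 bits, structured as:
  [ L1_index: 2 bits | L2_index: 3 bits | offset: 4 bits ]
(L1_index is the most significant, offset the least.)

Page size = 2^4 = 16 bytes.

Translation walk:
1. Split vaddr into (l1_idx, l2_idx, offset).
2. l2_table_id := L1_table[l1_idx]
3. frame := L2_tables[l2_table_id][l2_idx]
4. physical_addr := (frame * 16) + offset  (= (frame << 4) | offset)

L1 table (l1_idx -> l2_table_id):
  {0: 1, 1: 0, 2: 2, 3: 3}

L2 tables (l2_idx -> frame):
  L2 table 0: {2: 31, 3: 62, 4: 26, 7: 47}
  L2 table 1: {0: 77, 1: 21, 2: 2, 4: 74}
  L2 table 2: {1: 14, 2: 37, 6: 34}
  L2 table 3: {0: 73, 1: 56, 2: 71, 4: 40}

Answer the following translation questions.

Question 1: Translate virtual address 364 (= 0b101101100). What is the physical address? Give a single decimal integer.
Answer: 556

Derivation:
vaddr = 364 = 0b101101100
Split: l1_idx=2, l2_idx=6, offset=12
L1[2] = 2
L2[2][6] = 34
paddr = 34 * 16 + 12 = 556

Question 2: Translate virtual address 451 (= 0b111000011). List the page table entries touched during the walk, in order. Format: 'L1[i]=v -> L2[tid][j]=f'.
Answer: L1[3]=3 -> L2[3][4]=40

Derivation:
vaddr = 451 = 0b111000011
Split: l1_idx=3, l2_idx=4, offset=3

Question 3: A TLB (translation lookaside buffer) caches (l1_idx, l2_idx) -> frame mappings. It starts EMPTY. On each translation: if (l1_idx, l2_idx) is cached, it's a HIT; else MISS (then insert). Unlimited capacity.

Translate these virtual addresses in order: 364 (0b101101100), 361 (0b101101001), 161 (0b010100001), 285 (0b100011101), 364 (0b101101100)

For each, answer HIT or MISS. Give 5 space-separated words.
Answer: MISS HIT MISS MISS HIT

Derivation:
vaddr=364: (2,6) not in TLB -> MISS, insert
vaddr=361: (2,6) in TLB -> HIT
vaddr=161: (1,2) not in TLB -> MISS, insert
vaddr=285: (2,1) not in TLB -> MISS, insert
vaddr=364: (2,6) in TLB -> HIT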